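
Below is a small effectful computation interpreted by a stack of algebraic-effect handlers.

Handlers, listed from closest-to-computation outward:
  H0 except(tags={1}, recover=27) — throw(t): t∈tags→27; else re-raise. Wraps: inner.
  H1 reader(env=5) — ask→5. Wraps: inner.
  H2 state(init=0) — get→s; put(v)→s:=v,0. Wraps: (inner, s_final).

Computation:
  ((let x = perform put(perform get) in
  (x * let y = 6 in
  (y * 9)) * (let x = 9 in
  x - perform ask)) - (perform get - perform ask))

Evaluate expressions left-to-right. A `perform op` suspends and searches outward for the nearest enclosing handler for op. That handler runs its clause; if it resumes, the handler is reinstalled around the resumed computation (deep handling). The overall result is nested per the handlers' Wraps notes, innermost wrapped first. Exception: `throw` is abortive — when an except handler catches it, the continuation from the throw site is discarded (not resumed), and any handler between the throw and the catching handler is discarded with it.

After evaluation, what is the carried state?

Step-by-step:
get @ H2 ⇒ 0
put(0) @ H2 ⇒ s:=0
ask @ H1 ⇒ 5
get @ H2 ⇒ 0
ask @ H1 ⇒ 5
H0 returns 5
H1 returns 5
H2 returns (5, 0)
= (5, 0)

Answer: 0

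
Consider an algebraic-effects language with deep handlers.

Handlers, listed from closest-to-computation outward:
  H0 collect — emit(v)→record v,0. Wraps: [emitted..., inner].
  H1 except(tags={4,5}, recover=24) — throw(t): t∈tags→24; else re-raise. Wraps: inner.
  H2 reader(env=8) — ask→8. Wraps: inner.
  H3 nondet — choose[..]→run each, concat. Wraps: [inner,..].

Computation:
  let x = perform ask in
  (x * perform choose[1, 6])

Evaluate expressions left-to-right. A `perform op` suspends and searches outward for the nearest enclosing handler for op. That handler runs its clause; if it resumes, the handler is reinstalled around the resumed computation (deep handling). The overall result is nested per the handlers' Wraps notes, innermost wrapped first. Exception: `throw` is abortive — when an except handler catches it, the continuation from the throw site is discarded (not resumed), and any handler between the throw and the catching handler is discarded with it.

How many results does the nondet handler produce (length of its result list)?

Answer: 2

Working:
ask @ H2 ⇒ 8
choose[1, 6] @ H3
  branch[0] choose=1:
    H0 returns [8]
    H1 returns [8]
    H2 returns [8]
    H3 returns [[8]]
  branch[1] choose=6:
    H0 returns [48]
    H1 returns [48]
    H2 returns [48]
    H3 returns [[48]]
= [[8], [48]]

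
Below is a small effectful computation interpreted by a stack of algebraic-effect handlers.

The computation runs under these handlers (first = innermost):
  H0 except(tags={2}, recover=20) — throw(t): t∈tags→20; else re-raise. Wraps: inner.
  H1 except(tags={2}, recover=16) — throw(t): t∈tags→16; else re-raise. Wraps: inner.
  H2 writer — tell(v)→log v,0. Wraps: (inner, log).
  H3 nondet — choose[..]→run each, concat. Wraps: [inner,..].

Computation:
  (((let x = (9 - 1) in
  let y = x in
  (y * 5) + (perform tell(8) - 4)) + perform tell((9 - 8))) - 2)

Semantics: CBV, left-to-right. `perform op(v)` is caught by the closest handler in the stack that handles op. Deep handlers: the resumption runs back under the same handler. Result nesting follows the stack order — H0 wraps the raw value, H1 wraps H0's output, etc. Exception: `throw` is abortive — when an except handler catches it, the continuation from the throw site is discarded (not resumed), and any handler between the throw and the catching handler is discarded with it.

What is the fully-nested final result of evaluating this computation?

Answer: [(34, (8, 1))]

Working:
tell(8) @ H2 ⇒ log+=8
tell(1) @ H2 ⇒ log+=1
H0 returns 34
H1 returns 34
H2 returns (34, (8, 1))
H3 returns [(34, (8, 1))]
= [(34, (8, 1))]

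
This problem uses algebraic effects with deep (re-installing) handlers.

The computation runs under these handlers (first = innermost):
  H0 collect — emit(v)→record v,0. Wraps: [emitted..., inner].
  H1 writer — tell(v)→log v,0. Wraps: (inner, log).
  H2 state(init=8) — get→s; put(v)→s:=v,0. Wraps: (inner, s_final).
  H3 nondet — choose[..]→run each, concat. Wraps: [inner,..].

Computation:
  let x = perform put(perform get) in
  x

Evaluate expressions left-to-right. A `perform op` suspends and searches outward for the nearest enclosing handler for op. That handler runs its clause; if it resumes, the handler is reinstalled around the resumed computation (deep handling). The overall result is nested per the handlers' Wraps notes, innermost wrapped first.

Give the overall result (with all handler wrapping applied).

Working:
get @ H2 ⇒ 8
put(8) @ H2 ⇒ s:=8
H0 returns [0]
H1 returns ([0], ())
H2 returns (([0], ()), 8)
H3 returns [(([0], ()), 8)]
= [(([0], ()), 8)]

Answer: [(([0], ()), 8)]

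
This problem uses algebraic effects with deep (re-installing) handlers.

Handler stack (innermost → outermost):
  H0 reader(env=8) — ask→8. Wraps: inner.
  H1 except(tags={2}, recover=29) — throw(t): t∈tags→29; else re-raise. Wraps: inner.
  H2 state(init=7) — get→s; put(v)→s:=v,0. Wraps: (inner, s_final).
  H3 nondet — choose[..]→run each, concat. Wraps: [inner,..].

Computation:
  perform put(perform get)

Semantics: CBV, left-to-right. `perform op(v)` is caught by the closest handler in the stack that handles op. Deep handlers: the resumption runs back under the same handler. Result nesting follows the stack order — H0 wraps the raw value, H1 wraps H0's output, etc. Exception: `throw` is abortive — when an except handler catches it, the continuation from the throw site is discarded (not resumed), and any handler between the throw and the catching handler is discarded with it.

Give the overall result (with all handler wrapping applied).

Answer: [(0, 7)]

Working:
get @ H2 ⇒ 7
put(7) @ H2 ⇒ s:=7
H0 returns 0
H1 returns 0
H2 returns (0, 7)
H3 returns [(0, 7)]
= [(0, 7)]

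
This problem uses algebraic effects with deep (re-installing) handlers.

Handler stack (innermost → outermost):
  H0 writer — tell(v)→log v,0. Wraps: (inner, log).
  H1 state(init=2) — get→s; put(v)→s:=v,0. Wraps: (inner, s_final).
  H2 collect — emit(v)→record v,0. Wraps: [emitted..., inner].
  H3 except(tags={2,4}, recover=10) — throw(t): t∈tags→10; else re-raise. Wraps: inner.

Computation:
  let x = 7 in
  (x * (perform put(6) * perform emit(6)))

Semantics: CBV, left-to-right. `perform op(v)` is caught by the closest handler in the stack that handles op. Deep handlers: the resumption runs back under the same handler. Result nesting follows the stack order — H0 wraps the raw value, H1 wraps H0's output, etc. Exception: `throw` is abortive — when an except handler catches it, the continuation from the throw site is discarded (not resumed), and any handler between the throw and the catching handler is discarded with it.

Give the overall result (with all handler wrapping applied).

Answer: [6, ((0, ()), 6)]

Step-by-step:
put(6) @ H1 ⇒ s:=6
emit(6) @ H2 ⇒ out+=6
H0 returns (0, ())
H1 returns ((0, ()), 6)
H2 returns [6, ((0, ()), 6)]
H3 returns [6, ((0, ()), 6)]
= [6, ((0, ()), 6)]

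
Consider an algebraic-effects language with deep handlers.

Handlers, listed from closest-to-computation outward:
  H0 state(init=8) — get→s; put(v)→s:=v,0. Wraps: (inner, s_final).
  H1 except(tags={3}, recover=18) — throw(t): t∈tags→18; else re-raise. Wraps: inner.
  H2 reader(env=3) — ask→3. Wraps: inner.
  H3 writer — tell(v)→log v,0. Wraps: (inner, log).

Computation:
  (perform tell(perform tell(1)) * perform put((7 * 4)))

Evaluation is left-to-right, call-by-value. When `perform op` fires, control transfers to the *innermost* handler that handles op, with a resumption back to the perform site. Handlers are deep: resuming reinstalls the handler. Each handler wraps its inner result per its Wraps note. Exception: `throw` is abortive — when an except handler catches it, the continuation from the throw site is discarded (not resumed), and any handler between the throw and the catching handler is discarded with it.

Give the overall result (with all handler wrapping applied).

Answer: ((0, 28), (1, 0))

Working:
tell(1) @ H3 ⇒ log+=1
tell(0) @ H3 ⇒ log+=0
put(28) @ H0 ⇒ s:=28
H0 returns (0, 28)
H1 returns (0, 28)
H2 returns (0, 28)
H3 returns ((0, 28), (1, 0))
= ((0, 28), (1, 0))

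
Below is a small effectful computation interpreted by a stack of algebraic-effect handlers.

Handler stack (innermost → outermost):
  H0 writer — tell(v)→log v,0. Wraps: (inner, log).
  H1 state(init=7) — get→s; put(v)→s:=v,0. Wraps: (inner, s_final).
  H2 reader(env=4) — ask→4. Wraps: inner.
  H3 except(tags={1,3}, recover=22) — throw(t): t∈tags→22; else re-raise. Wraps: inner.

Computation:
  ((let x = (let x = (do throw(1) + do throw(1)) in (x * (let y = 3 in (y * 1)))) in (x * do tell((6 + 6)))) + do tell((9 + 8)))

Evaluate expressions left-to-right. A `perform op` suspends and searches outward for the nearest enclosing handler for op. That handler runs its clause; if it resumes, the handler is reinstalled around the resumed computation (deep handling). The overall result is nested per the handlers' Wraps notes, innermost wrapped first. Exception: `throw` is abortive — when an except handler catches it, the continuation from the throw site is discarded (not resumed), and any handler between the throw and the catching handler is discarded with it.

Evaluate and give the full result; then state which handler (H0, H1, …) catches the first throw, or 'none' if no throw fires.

Working:
throw(1) @ H3 caught ⇒ 22
= 22

Answer: 22 ; first throw caught by: H3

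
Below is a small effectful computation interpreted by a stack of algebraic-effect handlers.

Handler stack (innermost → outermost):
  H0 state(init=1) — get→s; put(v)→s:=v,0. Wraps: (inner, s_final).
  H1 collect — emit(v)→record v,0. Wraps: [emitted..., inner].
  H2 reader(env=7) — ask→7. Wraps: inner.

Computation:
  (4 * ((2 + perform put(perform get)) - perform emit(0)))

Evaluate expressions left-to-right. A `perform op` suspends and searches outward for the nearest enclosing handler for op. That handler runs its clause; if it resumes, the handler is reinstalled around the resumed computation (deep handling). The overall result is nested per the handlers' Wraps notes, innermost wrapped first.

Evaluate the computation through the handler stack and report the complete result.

Answer: [0, (8, 1)]

Evaluation trace:
get @ H0 ⇒ 1
put(1) @ H0 ⇒ s:=1
emit(0) @ H1 ⇒ out+=0
H0 returns (8, 1)
H1 returns [0, (8, 1)]
H2 returns [0, (8, 1)]
= [0, (8, 1)]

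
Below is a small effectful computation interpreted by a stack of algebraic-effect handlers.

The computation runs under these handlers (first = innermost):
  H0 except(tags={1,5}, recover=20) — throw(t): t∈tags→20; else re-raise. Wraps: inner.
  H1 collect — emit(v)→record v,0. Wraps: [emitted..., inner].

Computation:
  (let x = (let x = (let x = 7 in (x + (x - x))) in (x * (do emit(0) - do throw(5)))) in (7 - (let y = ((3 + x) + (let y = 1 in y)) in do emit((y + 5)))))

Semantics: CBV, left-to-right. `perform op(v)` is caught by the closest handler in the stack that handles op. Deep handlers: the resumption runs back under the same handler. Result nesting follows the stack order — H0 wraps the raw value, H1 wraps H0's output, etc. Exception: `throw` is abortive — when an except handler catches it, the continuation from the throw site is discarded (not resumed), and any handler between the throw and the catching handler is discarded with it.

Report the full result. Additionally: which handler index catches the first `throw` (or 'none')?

Answer: [0, 20] ; first throw caught by: H0

Evaluation trace:
emit(0) @ H1 ⇒ out+=0
throw(5) @ H0 caught ⇒ 20
H1 returns [0, 20]
= [0, 20]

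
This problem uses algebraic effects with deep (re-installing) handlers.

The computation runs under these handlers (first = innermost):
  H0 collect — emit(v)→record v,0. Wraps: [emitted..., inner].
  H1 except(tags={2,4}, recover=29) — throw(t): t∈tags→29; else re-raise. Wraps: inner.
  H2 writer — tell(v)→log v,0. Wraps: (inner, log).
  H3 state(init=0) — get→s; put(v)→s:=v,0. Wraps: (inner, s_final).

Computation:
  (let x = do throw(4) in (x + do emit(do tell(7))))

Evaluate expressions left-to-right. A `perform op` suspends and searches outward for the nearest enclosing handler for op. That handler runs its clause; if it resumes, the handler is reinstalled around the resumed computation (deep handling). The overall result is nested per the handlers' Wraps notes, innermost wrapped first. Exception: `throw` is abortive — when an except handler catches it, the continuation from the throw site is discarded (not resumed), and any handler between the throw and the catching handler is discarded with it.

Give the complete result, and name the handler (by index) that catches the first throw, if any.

Answer: ((29, ()), 0) ; first throw caught by: H1

Working:
throw(4) @ H1 caught ⇒ 29
H2 returns (29, ())
H3 returns ((29, ()), 0)
= ((29, ()), 0)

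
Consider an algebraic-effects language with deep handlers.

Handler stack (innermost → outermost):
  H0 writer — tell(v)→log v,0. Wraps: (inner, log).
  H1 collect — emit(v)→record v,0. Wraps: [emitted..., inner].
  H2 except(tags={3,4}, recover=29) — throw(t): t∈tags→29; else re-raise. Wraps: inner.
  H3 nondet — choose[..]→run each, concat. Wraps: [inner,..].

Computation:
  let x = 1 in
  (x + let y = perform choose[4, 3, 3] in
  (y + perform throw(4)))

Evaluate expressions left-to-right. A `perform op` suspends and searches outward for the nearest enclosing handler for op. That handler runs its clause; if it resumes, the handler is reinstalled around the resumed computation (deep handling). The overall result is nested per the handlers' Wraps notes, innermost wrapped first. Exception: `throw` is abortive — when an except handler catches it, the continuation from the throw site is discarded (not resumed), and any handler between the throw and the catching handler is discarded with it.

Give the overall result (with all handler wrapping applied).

Evaluation trace:
choose[4, 3, 3] @ H3
  branch[0] choose=4:
    throw(4) @ H2 caught ⇒ 29
    H3 returns [29]
  branch[1] choose=3:
    throw(4) @ H2 caught ⇒ 29
    H3 returns [29]
  branch[2] choose=3:
    throw(4) @ H2 caught ⇒ 29
    H3 returns [29]
= [29, 29, 29]

Answer: [29, 29, 29]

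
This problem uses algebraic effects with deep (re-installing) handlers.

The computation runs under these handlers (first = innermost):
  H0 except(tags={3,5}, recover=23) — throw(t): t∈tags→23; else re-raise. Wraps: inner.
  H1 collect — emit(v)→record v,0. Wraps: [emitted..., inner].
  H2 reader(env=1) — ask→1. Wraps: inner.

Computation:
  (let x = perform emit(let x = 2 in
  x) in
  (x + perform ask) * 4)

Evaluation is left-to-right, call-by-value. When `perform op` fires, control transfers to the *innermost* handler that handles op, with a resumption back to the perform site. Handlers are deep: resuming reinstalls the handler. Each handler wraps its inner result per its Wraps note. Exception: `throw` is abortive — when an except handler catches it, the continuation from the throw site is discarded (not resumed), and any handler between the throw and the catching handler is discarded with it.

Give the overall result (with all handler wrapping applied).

Answer: [2, 4]

Step-by-step:
emit(2) @ H1 ⇒ out+=2
ask @ H2 ⇒ 1
H0 returns 4
H1 returns [2, 4]
H2 returns [2, 4]
= [2, 4]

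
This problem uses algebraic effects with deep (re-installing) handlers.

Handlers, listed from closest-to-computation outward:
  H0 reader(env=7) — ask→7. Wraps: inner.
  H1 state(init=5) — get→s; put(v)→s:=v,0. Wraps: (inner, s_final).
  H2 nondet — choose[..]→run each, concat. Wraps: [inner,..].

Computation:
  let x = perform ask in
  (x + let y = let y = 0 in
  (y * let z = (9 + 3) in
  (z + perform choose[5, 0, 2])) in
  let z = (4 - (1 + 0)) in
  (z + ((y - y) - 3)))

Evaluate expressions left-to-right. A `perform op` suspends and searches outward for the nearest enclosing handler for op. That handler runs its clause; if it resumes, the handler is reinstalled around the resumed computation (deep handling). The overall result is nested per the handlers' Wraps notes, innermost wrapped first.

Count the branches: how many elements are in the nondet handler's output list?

Evaluation trace:
ask @ H0 ⇒ 7
choose[5, 0, 2] @ H2
  branch[0] choose=5:
    H0 returns 7
    H1 returns (7, 5)
    H2 returns [(7, 5)]
  branch[1] choose=0:
    H0 returns 7
    H1 returns (7, 5)
    H2 returns [(7, 5)]
  branch[2] choose=2:
    H0 returns 7
    H1 returns (7, 5)
    H2 returns [(7, 5)]
= [(7, 5), (7, 5), (7, 5)]

Answer: 3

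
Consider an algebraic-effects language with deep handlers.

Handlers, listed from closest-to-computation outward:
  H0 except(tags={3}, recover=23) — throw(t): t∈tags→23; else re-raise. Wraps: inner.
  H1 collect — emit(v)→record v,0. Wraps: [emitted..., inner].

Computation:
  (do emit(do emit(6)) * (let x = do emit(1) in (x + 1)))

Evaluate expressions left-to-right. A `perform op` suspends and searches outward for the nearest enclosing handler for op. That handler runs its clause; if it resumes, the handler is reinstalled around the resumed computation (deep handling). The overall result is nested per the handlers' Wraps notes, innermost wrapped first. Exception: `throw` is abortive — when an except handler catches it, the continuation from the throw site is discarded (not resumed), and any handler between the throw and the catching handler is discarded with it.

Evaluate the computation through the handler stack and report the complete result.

Answer: [6, 0, 1, 0]

Step-by-step:
emit(6) @ H1 ⇒ out+=6
emit(0) @ H1 ⇒ out+=0
emit(1) @ H1 ⇒ out+=1
H0 returns 0
H1 returns [6, 0, 1, 0]
= [6, 0, 1, 0]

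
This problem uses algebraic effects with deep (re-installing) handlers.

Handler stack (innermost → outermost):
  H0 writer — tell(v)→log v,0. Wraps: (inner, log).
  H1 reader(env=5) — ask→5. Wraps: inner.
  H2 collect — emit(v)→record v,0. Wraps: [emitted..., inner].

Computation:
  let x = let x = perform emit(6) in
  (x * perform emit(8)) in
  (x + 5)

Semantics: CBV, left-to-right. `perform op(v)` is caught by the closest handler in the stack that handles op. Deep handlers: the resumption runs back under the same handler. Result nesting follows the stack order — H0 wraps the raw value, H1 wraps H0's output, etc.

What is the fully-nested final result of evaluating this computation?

Step-by-step:
emit(6) @ H2 ⇒ out+=6
emit(8) @ H2 ⇒ out+=8
H0 returns (5, ())
H1 returns (5, ())
H2 returns [6, 8, (5, ())]
= [6, 8, (5, ())]

Answer: [6, 8, (5, ())]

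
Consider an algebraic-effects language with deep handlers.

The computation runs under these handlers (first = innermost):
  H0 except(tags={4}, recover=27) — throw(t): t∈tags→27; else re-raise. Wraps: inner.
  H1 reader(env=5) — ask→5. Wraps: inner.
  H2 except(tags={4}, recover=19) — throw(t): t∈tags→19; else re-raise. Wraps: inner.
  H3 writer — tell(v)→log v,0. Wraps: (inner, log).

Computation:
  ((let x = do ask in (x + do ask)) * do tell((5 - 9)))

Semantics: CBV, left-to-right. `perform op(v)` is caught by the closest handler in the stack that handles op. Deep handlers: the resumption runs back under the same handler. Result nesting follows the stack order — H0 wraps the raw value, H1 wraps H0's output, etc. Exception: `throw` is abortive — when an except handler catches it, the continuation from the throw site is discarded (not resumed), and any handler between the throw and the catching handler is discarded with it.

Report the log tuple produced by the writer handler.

Evaluation trace:
ask @ H1 ⇒ 5
ask @ H1 ⇒ 5
tell(-4) @ H3 ⇒ log+=-4
H0 returns 0
H1 returns 0
H2 returns 0
H3 returns (0, (-4))
= (0, (-4))

Answer: (-4)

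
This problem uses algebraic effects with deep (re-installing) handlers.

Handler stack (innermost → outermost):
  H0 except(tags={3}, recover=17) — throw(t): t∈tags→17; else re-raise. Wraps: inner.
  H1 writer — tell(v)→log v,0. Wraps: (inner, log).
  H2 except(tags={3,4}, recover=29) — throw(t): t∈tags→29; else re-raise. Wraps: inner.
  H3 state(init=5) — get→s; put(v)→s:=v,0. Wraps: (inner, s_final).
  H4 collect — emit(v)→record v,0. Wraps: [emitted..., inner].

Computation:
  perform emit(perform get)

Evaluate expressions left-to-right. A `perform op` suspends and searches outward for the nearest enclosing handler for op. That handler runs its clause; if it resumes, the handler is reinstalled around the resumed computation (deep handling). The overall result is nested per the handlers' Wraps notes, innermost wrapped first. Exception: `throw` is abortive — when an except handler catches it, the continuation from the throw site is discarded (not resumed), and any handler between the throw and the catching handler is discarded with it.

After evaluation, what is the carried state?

Answer: 5

Step-by-step:
get @ H3 ⇒ 5
emit(5) @ H4 ⇒ out+=5
H0 returns 0
H1 returns (0, ())
H2 returns (0, ())
H3 returns ((0, ()), 5)
H4 returns [5, ((0, ()), 5)]
= [5, ((0, ()), 5)]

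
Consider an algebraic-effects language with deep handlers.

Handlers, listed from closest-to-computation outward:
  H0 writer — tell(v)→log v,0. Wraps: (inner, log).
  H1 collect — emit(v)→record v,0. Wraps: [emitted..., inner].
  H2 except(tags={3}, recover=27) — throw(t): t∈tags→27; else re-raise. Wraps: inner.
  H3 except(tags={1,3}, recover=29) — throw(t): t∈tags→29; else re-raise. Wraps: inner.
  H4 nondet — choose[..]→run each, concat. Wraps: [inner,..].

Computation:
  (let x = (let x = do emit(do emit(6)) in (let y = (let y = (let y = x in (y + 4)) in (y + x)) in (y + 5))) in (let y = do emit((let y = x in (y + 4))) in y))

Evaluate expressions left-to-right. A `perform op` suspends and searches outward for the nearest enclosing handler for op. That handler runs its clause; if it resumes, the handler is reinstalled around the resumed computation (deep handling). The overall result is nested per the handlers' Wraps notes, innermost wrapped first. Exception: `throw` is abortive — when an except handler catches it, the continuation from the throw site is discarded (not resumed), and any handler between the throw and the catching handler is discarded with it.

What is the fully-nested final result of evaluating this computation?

Answer: [[6, 0, 13, (0, ())]]

Step-by-step:
emit(6) @ H1 ⇒ out+=6
emit(0) @ H1 ⇒ out+=0
emit(13) @ H1 ⇒ out+=13
H0 returns (0, ())
H1 returns [6, 0, 13, (0, ())]
H2 returns [6, 0, 13, (0, ())]
H3 returns [6, 0, 13, (0, ())]
H4 returns [[6, 0, 13, (0, ())]]
= [[6, 0, 13, (0, ())]]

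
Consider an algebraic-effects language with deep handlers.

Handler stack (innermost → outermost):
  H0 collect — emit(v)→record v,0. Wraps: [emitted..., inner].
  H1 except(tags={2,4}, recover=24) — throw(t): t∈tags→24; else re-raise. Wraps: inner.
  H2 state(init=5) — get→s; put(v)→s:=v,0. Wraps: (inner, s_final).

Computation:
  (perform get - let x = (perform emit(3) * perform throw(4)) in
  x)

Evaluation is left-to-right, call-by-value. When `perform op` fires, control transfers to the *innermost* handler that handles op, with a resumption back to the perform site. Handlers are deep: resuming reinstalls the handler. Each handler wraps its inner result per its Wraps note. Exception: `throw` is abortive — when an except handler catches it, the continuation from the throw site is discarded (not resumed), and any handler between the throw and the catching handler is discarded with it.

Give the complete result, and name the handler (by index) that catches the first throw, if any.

Working:
get @ H2 ⇒ 5
emit(3) @ H0 ⇒ out+=3
throw(4) @ H1 caught ⇒ 24
H2 returns (24, 5)
= (24, 5)

Answer: (24, 5) ; first throw caught by: H1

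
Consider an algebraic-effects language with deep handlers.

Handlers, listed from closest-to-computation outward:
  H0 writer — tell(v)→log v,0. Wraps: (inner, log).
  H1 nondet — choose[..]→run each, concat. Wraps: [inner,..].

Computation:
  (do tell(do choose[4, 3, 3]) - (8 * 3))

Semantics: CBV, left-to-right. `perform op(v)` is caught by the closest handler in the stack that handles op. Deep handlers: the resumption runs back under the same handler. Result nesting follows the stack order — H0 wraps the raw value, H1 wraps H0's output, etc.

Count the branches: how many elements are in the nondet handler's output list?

Answer: 3

Evaluation trace:
choose[4, 3, 3] @ H1
  branch[0] choose=4:
    tell(4) @ H0 ⇒ log+=4
    H0 returns (-24, (4))
    H1 returns [(-24, (4))]
  branch[1] choose=3:
    tell(3) @ H0 ⇒ log+=3
    H0 returns (-24, (3))
    H1 returns [(-24, (3))]
  branch[2] choose=3:
    tell(3) @ H0 ⇒ log+=3
    H0 returns (-24, (3))
    H1 returns [(-24, (3))]
= [(-24, (4)), (-24, (3)), (-24, (3))]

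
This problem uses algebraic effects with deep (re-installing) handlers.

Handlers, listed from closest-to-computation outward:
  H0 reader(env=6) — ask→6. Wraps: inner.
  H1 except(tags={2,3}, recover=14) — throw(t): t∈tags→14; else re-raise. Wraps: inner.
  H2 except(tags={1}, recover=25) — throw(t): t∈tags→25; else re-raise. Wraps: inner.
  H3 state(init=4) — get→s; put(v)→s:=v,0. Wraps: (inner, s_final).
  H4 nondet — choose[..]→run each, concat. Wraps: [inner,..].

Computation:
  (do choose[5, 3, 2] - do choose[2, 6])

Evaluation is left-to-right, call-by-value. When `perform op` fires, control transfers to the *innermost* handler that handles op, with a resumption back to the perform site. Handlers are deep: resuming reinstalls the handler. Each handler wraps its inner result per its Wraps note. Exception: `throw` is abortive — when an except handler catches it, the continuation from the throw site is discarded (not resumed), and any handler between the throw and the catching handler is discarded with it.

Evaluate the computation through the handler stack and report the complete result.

Step-by-step:
choose[5, 3, 2] @ H4
  branch[0] choose=5:
    choose[2, 6] @ H4
      branch[0] choose=2:
        H0 returns 3
        H1 returns 3
        H2 returns 3
        H3 returns (3, 4)
        H4 returns [(3, 4)]
      branch[1] choose=6:
        H0 returns -1
        H1 returns -1
        H2 returns -1
        H3 returns (-1, 4)
        H4 returns [(-1, 4)]
  branch[1] choose=3:
    choose[2, 6] @ H4
      branch[0] choose=2:
        H0 returns 1
        H1 returns 1
        H2 returns 1
        H3 returns (1, 4)
        H4 returns [(1, 4)]
      branch[1] choose=6:
        H0 returns -3
        H1 returns -3
        H2 returns -3
        H3 returns (-3, 4)
        H4 returns [(-3, 4)]
  branch[2] choose=2:
    choose[2, 6] @ H4
      branch[0] choose=2:
        H0 returns 0
        H1 returns 0
        H2 returns 0
        H3 returns (0, 4)
        H4 returns [(0, 4)]
      branch[1] choose=6:
        H0 returns -4
        H1 returns -4
        H2 returns -4
        H3 returns (-4, 4)
        H4 returns [(-4, 4)]
= [(3, 4), (-1, 4), (1, 4), (-3, 4), (0, 4), (-4, 4)]

Answer: [(3, 4), (-1, 4), (1, 4), (-3, 4), (0, 4), (-4, 4)]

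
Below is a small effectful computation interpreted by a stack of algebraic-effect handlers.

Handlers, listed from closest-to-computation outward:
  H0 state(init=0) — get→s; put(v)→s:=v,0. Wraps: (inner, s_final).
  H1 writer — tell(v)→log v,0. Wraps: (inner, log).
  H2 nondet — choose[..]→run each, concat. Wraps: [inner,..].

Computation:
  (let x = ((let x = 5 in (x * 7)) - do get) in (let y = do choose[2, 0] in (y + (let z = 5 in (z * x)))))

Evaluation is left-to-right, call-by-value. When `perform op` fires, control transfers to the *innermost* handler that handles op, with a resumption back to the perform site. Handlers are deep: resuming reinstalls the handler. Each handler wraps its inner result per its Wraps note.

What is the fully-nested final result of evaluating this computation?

Answer: [((177, 0), ()), ((175, 0), ())]

Evaluation trace:
get @ H0 ⇒ 0
choose[2, 0] @ H2
  branch[0] choose=2:
    H0 returns (177, 0)
    H1 returns ((177, 0), ())
    H2 returns [((177, 0), ())]
  branch[1] choose=0:
    H0 returns (175, 0)
    H1 returns ((175, 0), ())
    H2 returns [((175, 0), ())]
= [((177, 0), ()), ((175, 0), ())]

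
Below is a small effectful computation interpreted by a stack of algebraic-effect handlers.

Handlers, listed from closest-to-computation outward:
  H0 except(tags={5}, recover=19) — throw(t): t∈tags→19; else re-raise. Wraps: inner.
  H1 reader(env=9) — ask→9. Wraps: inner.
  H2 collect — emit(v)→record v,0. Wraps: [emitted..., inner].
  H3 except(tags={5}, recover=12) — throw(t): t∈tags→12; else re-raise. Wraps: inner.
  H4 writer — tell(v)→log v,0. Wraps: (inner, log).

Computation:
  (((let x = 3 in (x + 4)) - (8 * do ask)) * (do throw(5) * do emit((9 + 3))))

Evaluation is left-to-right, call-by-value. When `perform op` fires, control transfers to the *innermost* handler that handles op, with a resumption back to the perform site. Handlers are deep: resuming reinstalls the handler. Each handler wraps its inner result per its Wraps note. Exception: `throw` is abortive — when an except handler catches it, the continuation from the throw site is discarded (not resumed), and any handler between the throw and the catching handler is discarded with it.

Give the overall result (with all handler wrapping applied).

Working:
ask @ H1 ⇒ 9
throw(5) @ H0 caught ⇒ 19
H1 returns 19
H2 returns [19]
H3 returns [19]
H4 returns ([19], ())
= ([19], ())

Answer: ([19], ())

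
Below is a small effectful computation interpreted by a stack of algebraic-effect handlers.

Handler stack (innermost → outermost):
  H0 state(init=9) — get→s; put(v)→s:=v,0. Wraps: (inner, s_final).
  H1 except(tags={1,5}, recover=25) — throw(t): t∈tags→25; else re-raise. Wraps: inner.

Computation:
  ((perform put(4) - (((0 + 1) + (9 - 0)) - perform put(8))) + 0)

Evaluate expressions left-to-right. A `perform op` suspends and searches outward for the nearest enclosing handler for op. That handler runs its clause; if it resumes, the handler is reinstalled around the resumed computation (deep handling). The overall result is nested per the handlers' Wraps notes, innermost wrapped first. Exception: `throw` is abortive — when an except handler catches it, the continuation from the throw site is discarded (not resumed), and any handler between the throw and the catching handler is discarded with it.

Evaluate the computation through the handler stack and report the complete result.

Step-by-step:
put(4) @ H0 ⇒ s:=4
put(8) @ H0 ⇒ s:=8
H0 returns (-10, 8)
H1 returns (-10, 8)
= (-10, 8)

Answer: (-10, 8)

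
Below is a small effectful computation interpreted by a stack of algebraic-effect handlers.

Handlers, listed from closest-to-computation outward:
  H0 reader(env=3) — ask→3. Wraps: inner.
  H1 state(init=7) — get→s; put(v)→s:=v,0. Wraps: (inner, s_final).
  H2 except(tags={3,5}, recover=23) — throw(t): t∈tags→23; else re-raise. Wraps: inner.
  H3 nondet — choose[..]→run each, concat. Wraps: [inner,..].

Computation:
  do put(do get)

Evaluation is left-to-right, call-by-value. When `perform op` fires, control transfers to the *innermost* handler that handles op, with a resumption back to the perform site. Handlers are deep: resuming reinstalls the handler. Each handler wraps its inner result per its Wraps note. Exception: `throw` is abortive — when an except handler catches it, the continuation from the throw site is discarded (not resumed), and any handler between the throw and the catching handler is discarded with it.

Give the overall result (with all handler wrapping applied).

Evaluation trace:
get @ H1 ⇒ 7
put(7) @ H1 ⇒ s:=7
H0 returns 0
H1 returns (0, 7)
H2 returns (0, 7)
H3 returns [(0, 7)]
= [(0, 7)]

Answer: [(0, 7)]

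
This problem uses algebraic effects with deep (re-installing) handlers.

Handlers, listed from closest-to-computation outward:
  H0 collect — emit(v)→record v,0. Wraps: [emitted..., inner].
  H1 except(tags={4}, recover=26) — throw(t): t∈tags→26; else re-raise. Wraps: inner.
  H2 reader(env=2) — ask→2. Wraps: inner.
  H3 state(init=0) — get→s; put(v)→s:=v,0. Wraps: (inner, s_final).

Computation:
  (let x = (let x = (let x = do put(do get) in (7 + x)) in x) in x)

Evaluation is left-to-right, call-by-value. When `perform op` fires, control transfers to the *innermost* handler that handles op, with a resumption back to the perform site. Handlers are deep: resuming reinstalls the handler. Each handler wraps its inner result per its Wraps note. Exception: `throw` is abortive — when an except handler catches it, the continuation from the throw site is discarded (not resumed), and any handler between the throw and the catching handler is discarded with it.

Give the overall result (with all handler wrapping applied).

Working:
get @ H3 ⇒ 0
put(0) @ H3 ⇒ s:=0
H0 returns [7]
H1 returns [7]
H2 returns [7]
H3 returns ([7], 0)
= ([7], 0)

Answer: ([7], 0)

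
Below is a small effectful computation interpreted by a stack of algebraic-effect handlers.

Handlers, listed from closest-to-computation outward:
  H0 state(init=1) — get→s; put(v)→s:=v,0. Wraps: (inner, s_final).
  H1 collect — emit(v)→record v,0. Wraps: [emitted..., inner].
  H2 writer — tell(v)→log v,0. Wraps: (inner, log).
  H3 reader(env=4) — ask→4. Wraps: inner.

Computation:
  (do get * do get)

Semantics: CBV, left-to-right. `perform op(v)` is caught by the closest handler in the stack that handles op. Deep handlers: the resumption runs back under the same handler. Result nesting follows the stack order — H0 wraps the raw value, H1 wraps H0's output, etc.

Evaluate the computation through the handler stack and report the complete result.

Answer: ([(1, 1)], ())

Evaluation trace:
get @ H0 ⇒ 1
get @ H0 ⇒ 1
H0 returns (1, 1)
H1 returns [(1, 1)]
H2 returns ([(1, 1)], ())
H3 returns ([(1, 1)], ())
= ([(1, 1)], ())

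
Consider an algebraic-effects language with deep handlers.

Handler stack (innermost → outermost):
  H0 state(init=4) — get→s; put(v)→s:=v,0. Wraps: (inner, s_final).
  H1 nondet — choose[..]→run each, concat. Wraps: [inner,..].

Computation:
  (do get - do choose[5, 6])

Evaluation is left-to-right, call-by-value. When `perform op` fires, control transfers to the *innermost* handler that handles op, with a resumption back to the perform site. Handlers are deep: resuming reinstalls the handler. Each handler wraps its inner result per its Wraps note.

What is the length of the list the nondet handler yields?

Answer: 2

Working:
get @ H0 ⇒ 4
choose[5, 6] @ H1
  branch[0] choose=5:
    H0 returns (-1, 4)
    H1 returns [(-1, 4)]
  branch[1] choose=6:
    H0 returns (-2, 4)
    H1 returns [(-2, 4)]
= [(-1, 4), (-2, 4)]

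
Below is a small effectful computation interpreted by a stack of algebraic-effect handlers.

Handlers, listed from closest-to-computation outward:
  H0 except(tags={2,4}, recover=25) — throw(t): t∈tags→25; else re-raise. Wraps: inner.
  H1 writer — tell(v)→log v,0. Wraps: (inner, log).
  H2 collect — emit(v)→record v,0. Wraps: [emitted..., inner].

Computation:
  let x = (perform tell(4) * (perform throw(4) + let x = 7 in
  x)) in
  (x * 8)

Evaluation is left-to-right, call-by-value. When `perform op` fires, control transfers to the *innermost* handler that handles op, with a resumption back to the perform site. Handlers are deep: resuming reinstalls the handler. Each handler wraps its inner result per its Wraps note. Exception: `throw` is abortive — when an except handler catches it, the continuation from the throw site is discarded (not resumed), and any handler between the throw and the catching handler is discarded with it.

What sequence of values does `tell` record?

Answer: (4)

Working:
tell(4) @ H1 ⇒ log+=4
throw(4) @ H0 caught ⇒ 25
H1 returns (25, (4))
H2 returns [(25, (4))]
= [(25, (4))]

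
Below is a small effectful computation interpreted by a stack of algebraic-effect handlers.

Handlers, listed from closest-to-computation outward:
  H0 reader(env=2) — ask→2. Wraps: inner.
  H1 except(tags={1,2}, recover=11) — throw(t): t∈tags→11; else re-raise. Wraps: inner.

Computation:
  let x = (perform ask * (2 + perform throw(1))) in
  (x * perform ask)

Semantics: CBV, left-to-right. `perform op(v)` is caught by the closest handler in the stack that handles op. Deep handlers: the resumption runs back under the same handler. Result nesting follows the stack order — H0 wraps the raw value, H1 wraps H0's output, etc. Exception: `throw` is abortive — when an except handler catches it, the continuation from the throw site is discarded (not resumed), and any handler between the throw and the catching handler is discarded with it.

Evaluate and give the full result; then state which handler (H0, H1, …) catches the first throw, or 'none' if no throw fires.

Answer: 11 ; first throw caught by: H1

Working:
ask @ H0 ⇒ 2
throw(1) @ H1 caught ⇒ 11
= 11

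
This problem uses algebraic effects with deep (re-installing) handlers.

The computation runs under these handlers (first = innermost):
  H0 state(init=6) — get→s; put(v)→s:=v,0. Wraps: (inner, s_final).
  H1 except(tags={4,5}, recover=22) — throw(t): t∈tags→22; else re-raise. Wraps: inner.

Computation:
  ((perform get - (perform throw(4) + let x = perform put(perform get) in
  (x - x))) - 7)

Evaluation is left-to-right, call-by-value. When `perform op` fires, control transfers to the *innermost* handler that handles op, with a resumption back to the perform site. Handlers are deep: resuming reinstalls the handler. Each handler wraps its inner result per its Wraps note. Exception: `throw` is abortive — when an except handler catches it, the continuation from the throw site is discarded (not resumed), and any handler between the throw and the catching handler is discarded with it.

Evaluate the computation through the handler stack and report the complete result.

Answer: 22

Working:
get @ H0 ⇒ 6
throw(4) @ H1 caught ⇒ 22
= 22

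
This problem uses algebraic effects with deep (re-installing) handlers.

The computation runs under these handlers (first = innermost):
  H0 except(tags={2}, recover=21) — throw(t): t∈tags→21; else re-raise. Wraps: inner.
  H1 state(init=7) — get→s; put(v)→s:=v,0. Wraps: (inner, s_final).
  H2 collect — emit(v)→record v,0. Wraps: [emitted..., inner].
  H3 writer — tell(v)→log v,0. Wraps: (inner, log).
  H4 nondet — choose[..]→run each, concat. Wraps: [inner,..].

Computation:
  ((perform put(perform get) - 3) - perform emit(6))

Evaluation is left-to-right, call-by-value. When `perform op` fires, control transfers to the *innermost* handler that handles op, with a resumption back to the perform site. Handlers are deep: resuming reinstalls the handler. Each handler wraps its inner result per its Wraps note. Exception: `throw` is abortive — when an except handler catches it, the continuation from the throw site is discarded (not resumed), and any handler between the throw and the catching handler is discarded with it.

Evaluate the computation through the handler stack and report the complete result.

Answer: [([6, (-3, 7)], ())]

Working:
get @ H1 ⇒ 7
put(7) @ H1 ⇒ s:=7
emit(6) @ H2 ⇒ out+=6
H0 returns -3
H1 returns (-3, 7)
H2 returns [6, (-3, 7)]
H3 returns ([6, (-3, 7)], ())
H4 returns [([6, (-3, 7)], ())]
= [([6, (-3, 7)], ())]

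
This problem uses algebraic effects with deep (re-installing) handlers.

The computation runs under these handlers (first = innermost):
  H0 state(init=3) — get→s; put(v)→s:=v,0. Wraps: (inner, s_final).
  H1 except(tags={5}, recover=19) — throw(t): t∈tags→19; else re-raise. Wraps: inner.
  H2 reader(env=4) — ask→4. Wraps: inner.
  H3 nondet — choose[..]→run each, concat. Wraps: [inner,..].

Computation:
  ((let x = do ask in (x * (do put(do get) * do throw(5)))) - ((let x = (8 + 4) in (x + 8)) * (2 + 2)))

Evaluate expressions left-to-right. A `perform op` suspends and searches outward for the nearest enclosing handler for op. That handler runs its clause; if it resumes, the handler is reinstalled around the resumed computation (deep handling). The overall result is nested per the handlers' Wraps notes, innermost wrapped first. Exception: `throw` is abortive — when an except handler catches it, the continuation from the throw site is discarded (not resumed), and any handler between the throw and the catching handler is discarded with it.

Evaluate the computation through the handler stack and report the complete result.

Evaluation trace:
ask @ H2 ⇒ 4
get @ H0 ⇒ 3
put(3) @ H0 ⇒ s:=3
throw(5) @ H1 caught ⇒ 19
H2 returns 19
H3 returns [19]
= [19]

Answer: [19]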